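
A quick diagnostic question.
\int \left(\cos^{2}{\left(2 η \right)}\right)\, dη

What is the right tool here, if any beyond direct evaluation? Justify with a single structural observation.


Method: a trigonometric identity — even powers like \cos^{2}{\left(2 η \right)} never integrate directly; the half-angle identity lowers the degree first.


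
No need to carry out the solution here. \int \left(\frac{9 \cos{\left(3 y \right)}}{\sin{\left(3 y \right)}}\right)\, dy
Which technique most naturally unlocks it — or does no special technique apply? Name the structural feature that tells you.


Verdict: u-substitution — a chain-rule shadow: 9 \cos{\left(3 y \right)} alongside a function of \sin{\left(3 y \right)} means u = \sin{\left(3 y \right)} unwinds the composition in one step.


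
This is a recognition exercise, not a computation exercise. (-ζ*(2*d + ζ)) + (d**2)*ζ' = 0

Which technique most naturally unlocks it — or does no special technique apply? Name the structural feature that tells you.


Technique: the homogeneous substitution — the slope is degree-zero homogeneous: the ratio substitution v = ζ/d collapses it. Rearranged, this also fits the Bernoulli template directly; the homogeneous substitution reads the structure without the rearrangement.


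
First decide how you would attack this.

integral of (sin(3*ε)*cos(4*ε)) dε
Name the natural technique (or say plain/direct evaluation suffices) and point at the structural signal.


Verdict: a trigonometric identity — the product sin(3*ε)*cos(4*ε) converts to a sum of single-frequency sinusoids via the product-to-sum identity.


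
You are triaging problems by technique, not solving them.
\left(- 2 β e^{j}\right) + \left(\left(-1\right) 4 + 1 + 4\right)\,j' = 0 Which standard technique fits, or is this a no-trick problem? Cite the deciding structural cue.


Method: separation of variables — one side of the product carries the independent variable, the other the unknown — the textbook separation shape.


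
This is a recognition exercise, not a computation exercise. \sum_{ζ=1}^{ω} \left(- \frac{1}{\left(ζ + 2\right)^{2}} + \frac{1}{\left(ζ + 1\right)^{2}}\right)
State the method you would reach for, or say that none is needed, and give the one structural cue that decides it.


Diagnosis: telescoping — consecutive terms evaluate one function at adjacent indices (\frac{1}{\left(ζ + 1\right)^{2}} is its current value): one term's tail is the next term's head, so the chain collapses.


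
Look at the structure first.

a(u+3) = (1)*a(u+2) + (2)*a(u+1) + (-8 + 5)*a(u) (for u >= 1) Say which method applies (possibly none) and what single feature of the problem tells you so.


Method: the characteristic-root method — every coefficient is a fixed number and the forcing is zero — substitute r^u and read off the root equation.


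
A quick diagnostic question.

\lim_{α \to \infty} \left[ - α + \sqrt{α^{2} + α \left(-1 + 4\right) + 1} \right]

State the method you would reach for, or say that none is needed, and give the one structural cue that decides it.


Verdict: conjugate multiplication — the ∞ − ∞ radical form is the exact trigger for the conjugate maneuver.


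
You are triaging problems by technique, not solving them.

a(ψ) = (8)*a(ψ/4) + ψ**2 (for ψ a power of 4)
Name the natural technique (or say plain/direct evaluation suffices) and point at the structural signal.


Diagnosis: the master substitution — recursion at ψ/4 is multiplicative in the index; logarithmic reindexing via ψ = 4^m linearizes it.


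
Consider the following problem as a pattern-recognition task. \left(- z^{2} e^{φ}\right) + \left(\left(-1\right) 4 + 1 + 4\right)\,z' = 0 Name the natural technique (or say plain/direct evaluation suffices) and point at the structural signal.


Technique: separation of variables — a product of single-variable factors, e^{φ} and z^{2} — the textbook separable form.


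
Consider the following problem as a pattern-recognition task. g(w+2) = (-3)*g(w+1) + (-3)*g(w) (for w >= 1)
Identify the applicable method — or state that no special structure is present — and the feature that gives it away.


Verdict: the characteristic-root method — fixed numeric weights on consecutive terms and no forcing term added: the root method in its home territory.


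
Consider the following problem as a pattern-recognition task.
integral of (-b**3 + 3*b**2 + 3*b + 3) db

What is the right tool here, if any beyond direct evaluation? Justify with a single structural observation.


Verdict: no special technique — scan for structure and find none: constant multiples of powers of b, integrate directly.


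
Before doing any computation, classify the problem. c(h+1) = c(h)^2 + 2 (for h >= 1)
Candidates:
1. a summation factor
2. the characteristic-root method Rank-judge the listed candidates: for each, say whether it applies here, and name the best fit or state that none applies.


Best approach: no special technique — the recurrence is nonlinear in the sequence values; study it directly, no linear machinery applies.
- a summation factor — the recursion is nonlinear — outside the first-order linear family a summation factor addresses.
- the characteristic-root method — the recursion is nonlinear in the sequence values, so no linear-modes ansatz applies.


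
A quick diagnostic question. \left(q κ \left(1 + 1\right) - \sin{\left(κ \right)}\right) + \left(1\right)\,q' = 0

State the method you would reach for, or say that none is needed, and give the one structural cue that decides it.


Method: a linear integrating factor — linear in the unknown with genuine forcing: multiply through by the exponential of the integrated coefficient and the left side closes into one derivative.


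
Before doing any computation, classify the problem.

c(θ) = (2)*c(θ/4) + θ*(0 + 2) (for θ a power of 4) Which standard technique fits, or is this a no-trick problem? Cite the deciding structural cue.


Method: the master substitution — the argument θ/4 divides the index by 4; the standard θ = 4^m substitution converts it to a constant-shift recurrence.


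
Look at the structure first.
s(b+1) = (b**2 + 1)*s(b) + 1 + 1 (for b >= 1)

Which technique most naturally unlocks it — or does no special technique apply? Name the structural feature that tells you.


Method: a summation factor — one-term recursion with variable weight b**2 + 1 is solved by product normalization, not by root-finding.


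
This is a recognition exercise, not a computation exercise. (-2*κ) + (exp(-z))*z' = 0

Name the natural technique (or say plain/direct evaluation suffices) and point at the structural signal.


Best approach: separation of variables — all dependence on the two variables factors apart, the defining separable shape. An exactness check succeeds on this form as well — separation and the potential function arrive at the same answer, separation more directly.


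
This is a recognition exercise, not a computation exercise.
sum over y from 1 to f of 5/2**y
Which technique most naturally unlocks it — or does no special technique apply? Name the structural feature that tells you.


Method: the geometric series formula — consecutive terms stand in a fixed index-free ratio — the geometric sum formula closes it.


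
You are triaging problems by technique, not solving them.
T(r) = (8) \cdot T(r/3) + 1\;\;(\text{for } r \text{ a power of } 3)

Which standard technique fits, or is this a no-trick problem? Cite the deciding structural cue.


Technique: the master substitution — the argument contracts 3-fold per step: reindex r exponentially and solve the linear recurrence in the new index.


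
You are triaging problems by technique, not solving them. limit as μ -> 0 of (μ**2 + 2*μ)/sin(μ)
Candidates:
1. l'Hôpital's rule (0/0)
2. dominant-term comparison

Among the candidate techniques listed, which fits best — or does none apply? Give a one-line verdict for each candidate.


Technique: l'Hôpital's rule (0/0) — the 0/0 form at 0 is the signature situation for l'Hôpital's rule. The standard small-argument limits would also carry it; the rule is the systematic route.
- l'Hôpital's rule (0/0): applicable, and directly so.
- dominant-term comparison — this is not a rational comparison of growth rates at infinity.


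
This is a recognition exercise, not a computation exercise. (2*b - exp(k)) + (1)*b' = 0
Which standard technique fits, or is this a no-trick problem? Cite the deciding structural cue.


Verdict: a linear integrating factor — the equation is linear in b with coefficient 2; multiplying by the integrating factor exp(∫2) makes the left side a perfect derivative.


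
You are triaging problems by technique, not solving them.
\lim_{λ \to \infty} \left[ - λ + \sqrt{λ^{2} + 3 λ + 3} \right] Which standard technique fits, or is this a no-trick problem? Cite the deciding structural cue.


Verdict: conjugate multiplication — both pieces blow up but their difference is finite; the conjugate trick rationalizes \sqrt{λ^{2} + 3 λ + 3} - λ.


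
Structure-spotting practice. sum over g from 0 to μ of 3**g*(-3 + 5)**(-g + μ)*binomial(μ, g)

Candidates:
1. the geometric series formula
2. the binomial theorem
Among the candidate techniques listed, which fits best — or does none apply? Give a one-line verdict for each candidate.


Technique: the binomial theorem — binomial coefficients against complementary powers of 3 and (-3 + 5): recognize the binomial expansion and resum.
- the geometric series formula: the term-to-term ratio drifts with the index — the one thing the geometric formula cannot absorb.
- the binomial theorem: yes, a natural case for it.


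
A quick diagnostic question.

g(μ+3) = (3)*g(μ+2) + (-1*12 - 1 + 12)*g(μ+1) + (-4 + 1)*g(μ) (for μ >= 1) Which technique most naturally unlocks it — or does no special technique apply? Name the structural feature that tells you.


Technique: the characteristic-root method — every coefficient is a fixed number and the forcing is zero — substitute r^μ and read off the root equation.


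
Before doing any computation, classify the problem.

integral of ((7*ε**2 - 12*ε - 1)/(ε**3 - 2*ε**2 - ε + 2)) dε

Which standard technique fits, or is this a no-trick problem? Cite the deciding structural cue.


Diagnosis: partial fractions — the factorization of ε**3 - 2*ε**2 - ε + 2 is the whole battle; after it, each term is a table integral.


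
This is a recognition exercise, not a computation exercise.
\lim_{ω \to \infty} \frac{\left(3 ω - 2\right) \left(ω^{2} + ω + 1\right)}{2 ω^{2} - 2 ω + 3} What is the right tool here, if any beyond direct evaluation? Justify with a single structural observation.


Verdict: dominant-term comparison — at large ω only the top-degree terms survive; compare the leading terms and the limit falls out. l'Hôpital's at-infinity variant applies to the expression viewed as a single quotient; the leading-term comparison is the direct route.


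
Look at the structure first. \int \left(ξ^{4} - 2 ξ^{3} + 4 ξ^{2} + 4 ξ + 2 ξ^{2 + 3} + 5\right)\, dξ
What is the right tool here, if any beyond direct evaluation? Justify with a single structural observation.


Method: no special technique — the integrand is a sum of constant multiples of powers of ξ — integrate term by term.


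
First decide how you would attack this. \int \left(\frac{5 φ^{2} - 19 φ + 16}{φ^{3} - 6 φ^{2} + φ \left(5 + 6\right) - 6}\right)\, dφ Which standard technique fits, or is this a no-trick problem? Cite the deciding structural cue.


Method: partial fractions — a proper rational integrand whose denominator splits into simpler factors — decompose into partial fractions first.


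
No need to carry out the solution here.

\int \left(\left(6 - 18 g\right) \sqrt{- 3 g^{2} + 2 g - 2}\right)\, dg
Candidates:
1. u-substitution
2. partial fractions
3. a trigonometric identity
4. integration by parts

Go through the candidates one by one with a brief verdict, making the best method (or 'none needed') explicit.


Verdict: u-substitution — the only nontrivial dependence routes through - 3 g^{2} + 2 g - 2, whose derivative supplies the leftover factor up to a constant multiple — u = - 3 g^{2} + 2 g - 2 flattens it.
- u-substitution: a fit — the right tool for this form.
- partial fractions — the expression is not a ratio of polynomials that decomposes further.
- a trigonometric identity — there is no trigonometric structure at all — the integrand carries no sine or cosine to rewrite.
- integration by parts — the non-polynomial partner is not one of the parts kernels — exp, sine, or cosine with a degree-1 argument, or a logarithm.


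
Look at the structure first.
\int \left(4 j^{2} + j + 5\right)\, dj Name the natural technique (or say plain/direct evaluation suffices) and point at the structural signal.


Verdict: no special technique — a term-by-term power-rule job in j; no substitution or rearrangement earns its keep here.


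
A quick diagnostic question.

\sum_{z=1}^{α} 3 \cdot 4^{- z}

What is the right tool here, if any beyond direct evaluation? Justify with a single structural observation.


Verdict: the geometric series formula — consecutive terms stand in a fixed index-free ratio — the geometric sum formula closes it.


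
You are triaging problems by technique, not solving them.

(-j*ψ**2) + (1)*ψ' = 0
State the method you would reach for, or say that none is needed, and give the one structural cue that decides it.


Verdict: separation of variables — separating collects all ψ-dependence with the derivative and leaves all j-dependence opposite: variables separate.


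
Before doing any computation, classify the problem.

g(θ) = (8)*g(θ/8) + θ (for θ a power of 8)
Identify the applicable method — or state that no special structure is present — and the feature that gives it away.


Diagnosis: the master substitution — the argument shrinks by the factor 8, so measure the index on a logarithmic scale and the recursion becomes a shift.


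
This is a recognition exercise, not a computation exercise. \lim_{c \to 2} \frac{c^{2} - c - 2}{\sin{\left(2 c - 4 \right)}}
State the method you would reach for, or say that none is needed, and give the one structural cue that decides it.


Best approach: l'Hôpital's rule (0/0) — the 0/0 form at 2 is the signature situation for l'Hôpital's rule. Known elementary limits would finish this too — the rule just bypasses the case analysis.


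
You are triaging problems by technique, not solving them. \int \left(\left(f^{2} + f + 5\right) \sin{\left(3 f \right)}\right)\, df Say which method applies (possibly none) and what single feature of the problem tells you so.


Method: integration by parts — a polynomial factor f^{2} + f + 5 multiplies \sin{\left(3 f \right)}; differentiating f^{2} + f + 5 lowers its degree while \sin{\left(3 f \right)} integrates cleanly, so parts wins.


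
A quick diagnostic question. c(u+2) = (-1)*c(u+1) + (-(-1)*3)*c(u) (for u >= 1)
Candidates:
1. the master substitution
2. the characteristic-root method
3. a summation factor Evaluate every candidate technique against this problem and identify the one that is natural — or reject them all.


Best approach: the characteristic-root method — fixed numeric weights on consecutive terms and no forcing term added: the root method in its home territory.
- the master substitution: there is no divide-the-index recursive argument.
- the characteristic-root method: yes, a natural case for it.
- a summation factor — a summation factor telescopes one-step recursions; this one carries higher-order memory.


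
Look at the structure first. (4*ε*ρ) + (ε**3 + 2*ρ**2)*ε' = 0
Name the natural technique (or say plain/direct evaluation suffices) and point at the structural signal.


Best approach: the exact-equation method — check exactness first: here it holds (4*ε*ρ, ε**3 + 2*ρ**2 have matching cross partials), so no integrating factor is needed.


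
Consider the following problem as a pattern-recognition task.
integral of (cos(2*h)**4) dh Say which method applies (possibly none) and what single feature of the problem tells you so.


Best approach: a trigonometric identity — an even power like cos(2*h)**4 flattens under the half-angle identity into first-degree cosines you can integrate directly.


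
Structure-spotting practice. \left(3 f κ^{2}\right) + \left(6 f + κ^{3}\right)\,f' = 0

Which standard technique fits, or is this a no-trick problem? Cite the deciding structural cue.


Method: the exact-equation method — because the two cross partials coincide, the form is conservative as written — recover its potential in (κ, f).


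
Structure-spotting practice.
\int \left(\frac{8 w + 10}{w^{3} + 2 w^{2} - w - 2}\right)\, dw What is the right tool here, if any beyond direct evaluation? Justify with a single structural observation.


Best approach: partial fractions — a proper rational integrand whose denominator splits into simpler factors — decompose into partial fractions first.


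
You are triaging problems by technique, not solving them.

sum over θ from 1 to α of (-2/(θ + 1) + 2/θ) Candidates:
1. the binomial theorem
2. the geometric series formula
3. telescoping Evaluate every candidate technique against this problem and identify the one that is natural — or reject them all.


Best approach: telescoping — write out three consecutive terms and watch the interior cancel: the advanced copy one term subtracts reappears as the very next term's leading piece, pair after pair.
- the binomial theorem: there is no pair of bases whose matched powers would reassemble into a single binomial power.
- the geometric series formula — the ratio of consecutive terms depends on the index.
- telescoping: yes, a natural case for it.


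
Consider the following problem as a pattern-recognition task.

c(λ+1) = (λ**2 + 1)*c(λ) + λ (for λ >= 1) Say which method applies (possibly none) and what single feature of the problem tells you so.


Verdict: a summation factor — because the multiplier λ**2 + 1 is index-dependent, divide through by its running product and sum the resulting differences.


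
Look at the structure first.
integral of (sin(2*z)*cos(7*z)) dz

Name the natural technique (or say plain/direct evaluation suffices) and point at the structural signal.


Best approach: a trigonometric identity — the identity turns sin(2*z)*cos(7*z) into two lone cosines/sines, each trivially integrable.


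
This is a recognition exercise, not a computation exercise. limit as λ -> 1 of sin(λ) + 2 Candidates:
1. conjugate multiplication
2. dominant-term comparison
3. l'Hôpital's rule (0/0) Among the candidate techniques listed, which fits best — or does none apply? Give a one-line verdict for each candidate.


Method: no special technique — no zero denominators, no indeterminate clash at 1 — substitute and read off the value.
- conjugate multiplication — there is no infinity-minus-infinity radical difference to rationalize.
- dominant-term comparison — this limit is not decided by comparing polynomial growth at infinity.
- l'Hôpital's rule (0/0) — substituting the point gives a finite value outright — there is no indeterminate clash to repair.


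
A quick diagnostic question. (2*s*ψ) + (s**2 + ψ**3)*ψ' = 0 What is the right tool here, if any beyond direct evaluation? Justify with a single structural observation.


Verdict: the exact-equation method — because the two cross partials coincide, the form is conservative as written — recover its potential in (s, ψ).


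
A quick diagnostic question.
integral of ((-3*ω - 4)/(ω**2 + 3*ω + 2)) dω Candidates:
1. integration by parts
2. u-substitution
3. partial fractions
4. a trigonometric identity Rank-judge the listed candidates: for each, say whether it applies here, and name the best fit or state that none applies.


Best approach: partial fractions — the denominator ω**2 + 3*ω + 2 factors, so the quotient decomposes into elementary partial fractions term by term.
- integration by parts: the integrand does not split as a nonconstant polynomial times an exp, sine, cosine of a linear argument, or logarithm — no polynomial-kernel parts product to differentiate one side of.
- u-substitution: no subexpression of the integrand serves as a whole-integral substitution inner — individual terms may offer their own, but none carries its derivative as a factor of the full integrand; a working change of variable would have to be constructed from outside the expression.
- partial fractions — yes — fits the structure here.
- a trigonometric identity — there is no trigonometric structure at all — the integrand carries no sine or cosine to rewrite.


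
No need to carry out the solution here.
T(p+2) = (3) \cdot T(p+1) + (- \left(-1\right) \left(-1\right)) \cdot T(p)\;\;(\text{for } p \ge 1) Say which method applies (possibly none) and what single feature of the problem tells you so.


Best approach: the characteristic-root method — constant coefficients and linearity mean the ansatz r^p reduces it to solving the characteristic polynomial.


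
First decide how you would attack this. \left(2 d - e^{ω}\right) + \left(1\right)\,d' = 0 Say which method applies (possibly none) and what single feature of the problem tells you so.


Method: a linear integrating factor — the unknown enters only to the first power against a nonzero forcing term — the integrating-factor template applies directly.


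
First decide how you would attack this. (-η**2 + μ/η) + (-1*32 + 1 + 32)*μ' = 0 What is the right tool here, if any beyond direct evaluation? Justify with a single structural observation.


Technique: a linear integrating factor — the unknown enters only to the first power against a nonzero forcing term — the integrating-factor template applies directly.


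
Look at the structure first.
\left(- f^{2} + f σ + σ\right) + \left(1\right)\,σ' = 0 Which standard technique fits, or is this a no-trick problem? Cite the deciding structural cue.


Method: a linear integrating factor — linear in the unknown with genuine forcing: multiply through by the exponential of the integrated coefficient and the left side closes into one derivative.


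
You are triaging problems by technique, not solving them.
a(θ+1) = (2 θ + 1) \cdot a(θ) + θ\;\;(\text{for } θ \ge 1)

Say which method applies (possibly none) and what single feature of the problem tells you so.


Verdict: a summation factor — first-order, linear, moving coefficient 2 θ + 1: the discrete analogue of an integrating factor handles it.


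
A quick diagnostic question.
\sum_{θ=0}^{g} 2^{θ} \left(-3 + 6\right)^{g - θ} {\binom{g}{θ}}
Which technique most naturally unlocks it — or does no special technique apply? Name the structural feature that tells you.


Method: the binomial theorem — the binomial coefficients weight matched powers of 2 and (-3 + 6), which is exactly the expansion of a binomial power.


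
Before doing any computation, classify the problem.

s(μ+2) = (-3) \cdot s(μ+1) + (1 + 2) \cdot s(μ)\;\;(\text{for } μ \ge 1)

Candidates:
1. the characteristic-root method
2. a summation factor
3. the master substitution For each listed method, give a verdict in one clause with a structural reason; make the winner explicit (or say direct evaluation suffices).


Best approach: the characteristic-root method — every coefficient is a fixed number and the forcing is zero — substitute r^μ and read off the root equation.
- the characteristic-root method: a fit — the right tool for this form.
- a summation factor — a summation factor telescopes one-step recursions; this one carries higher-order memory.
- the master substitution — the recursive argument is a shift of the index, not a fixed fraction of it.


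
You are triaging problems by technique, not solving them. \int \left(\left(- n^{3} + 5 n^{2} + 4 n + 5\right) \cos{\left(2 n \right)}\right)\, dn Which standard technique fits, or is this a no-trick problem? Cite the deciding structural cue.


Verdict: integration by parts — - n^{3} + 5 n^{2} + 4 n + 5 dies after finitely many derivatives while \cos{\left(2 n \right)} cycles under integration — the tabular/parts setup.


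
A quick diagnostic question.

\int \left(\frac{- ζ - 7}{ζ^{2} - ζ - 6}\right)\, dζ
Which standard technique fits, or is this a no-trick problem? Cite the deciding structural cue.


Best approach: partial fractions — a proper rational integrand whose denominator splits into simpler factors — decompose into partial fractions first.


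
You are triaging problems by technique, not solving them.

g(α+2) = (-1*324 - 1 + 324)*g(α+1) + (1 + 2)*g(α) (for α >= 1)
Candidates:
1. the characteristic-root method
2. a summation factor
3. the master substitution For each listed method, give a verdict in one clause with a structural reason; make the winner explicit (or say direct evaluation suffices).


Best approach: the characteristic-root method — no index-dependence in the weights and nothing inhomogeneous: classic characteristic-equation setup.
- the characteristic-root method: yes — fits the structure here.
- a summation factor: a summation factor telescopes one-step recursions; this one carries higher-order memory.
- the master substitution: there is no divide-the-index recursive argument.


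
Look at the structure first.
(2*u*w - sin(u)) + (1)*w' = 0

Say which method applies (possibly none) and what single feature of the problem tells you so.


Verdict: a linear integrating factor — linear in the unknown with genuine forcing: multiply through by the exponential of the integrated coefficient and the left side closes into one derivative.


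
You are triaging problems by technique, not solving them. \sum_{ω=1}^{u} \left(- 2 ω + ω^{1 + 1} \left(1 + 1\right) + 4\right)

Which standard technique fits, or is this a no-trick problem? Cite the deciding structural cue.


Diagnosis: no special technique — constant-multiple powers of ω with no cancellation partners and no common ratio — use the standard power-sum formulas.


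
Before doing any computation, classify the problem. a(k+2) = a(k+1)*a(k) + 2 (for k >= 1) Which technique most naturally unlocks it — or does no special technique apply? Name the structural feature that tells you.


Diagnosis: no special technique — the update rule curves (it is not linear in the unknown sequence), so no superposition-based closed form attaches — iterate or study it directly.


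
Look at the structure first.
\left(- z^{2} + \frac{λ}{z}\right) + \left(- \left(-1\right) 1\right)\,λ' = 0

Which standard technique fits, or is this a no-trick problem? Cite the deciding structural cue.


Verdict: a linear integrating factor — linear in the unknown with genuine forcing: multiply through by the exponential of the integrated coefficient and the left side closes into one derivative.


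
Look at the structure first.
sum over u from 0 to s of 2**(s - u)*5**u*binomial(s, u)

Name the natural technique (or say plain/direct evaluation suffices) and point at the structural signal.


Technique: the binomial theorem — the summand is term u of a binomial expansion in 5 and 2; the whole sum is a single power.


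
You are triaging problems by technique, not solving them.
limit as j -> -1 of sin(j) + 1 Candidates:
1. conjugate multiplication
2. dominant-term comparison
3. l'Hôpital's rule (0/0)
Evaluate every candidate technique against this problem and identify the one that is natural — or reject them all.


Diagnosis: no special technique — no zero denominators, no indeterminate clash at -1 — substitute and read off the value.
- conjugate multiplication: there is no infinity-minus-infinity radical difference to rationalize.
- dominant-term comparison: leading-power comparison does not apply to this form.
- l'Hôpital's rule (0/0): substituting the point produces a determinate value, not a 0 over 0 clash.


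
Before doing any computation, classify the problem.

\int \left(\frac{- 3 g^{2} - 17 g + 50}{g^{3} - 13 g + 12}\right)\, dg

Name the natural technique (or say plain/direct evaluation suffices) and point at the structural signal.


Best approach: partial fractions — with g^{3} - 13 g + 12 factorable and the degree on top strictly smaller, simple-fraction decomposition is immediate.


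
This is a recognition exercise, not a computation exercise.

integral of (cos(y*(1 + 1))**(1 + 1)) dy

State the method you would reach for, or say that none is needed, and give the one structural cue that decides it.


Diagnosis: a trigonometric identity — the even trigonometric power cos(y*(1 + 1))**(1 + 1) reduces by a double-angle identity before any integration is attempted.


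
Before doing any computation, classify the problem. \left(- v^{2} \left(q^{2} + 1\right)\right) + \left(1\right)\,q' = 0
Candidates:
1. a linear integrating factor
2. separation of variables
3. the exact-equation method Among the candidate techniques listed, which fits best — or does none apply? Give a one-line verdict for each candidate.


Method: separation of variables — one side of the product carries the independent variable, the other the unknown — the textbook separation shape.
- a linear integrating factor: a nonlinear term in the unknown puts this outside the integrating-factor template.
- separation of variables: a fit — the right tool for this form.
- the exact-equation method: exactness fails on the nose — the mixed partials do not match.


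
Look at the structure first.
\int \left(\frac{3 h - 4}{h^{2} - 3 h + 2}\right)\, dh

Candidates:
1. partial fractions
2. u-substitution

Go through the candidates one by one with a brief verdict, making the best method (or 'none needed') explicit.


Verdict: partial fractions — break h^{2} - 3 h + 2 into its roots and the integral splits into logarithm-sized bites.
- partial fractions — yes, a natural case for it.
- u-substitution — no subexpression of the integrand pairs with its own derivative as a factor — individual terms may offer their own substitutions, but any change of variable covering the whole integral would have to be constructed from outside the expression.


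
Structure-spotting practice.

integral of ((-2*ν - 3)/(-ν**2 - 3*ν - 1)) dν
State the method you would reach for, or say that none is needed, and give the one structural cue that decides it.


Best approach: u-substitution — structure check: outer function, inner expression -ν**2 - 3*ν - 1, inner derivative as a factor — the classic u = -ν**2 - 3*ν - 1 pattern.


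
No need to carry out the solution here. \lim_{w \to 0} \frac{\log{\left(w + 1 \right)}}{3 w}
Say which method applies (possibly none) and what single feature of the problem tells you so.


Technique: l'Hôpital's rule (0/0) — substituting 0 gives 0 over 0; differentiate top and bottom once and re-evaluate. The standard small-argument limits would also carry it; the rule is the systematic route.


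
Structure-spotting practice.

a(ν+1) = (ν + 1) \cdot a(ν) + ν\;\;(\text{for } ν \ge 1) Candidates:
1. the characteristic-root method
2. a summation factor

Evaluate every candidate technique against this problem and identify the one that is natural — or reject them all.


Verdict: a summation factor — one-term recursion with variable weight ν + 1 is solved by product normalization, not by root-finding.
- the characteristic-root method — an index-dependent weight blocks the pure exponential ansatz.
- a summation factor — yes, a natural case for it.


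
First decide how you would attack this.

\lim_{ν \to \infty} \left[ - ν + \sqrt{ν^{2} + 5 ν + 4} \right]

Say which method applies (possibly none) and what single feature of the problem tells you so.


Verdict: conjugate multiplication — an infinity-minus-infinity difference with a surviving radical — multiply by the conjugate to cancel the divergence.


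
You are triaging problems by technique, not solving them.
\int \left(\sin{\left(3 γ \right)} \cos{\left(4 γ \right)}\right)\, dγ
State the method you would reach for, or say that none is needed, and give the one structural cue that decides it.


Best approach: a trigonometric identity — two sinusoids at different rates multiply in \sin{\left(3 γ \right)} \cos{\left(4 γ \right)}; the product-to-sum identity uncouples them.


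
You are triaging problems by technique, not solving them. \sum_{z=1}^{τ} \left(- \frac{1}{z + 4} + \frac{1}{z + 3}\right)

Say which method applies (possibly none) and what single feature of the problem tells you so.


Diagnosis: telescoping — a difference of consecutive values of one function (\frac{1}{z + 3} at one index and the next) — telescoping by construction.


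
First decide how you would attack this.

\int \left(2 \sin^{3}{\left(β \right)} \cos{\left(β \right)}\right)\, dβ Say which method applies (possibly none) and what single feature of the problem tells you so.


Method: u-substitution — collected, the integrand has one factor that is, up to a constant, the derivative of an inner expression the rest depends on — substitute for that inner expression.


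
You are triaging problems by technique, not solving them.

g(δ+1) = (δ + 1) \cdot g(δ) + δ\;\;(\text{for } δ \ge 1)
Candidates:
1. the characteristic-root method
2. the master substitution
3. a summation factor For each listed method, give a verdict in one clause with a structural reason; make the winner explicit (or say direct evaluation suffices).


Technique: a summation factor — the coefficient δ + 1 drifts with the index, so no fixed root exists; normalizing by the cumulative product telescopes it.
- the characteristic-root method — the coefficients vary with the index, breaking the constant-coefficient structure the method needs.
- the master substitution: there is no divide-the-index recursive argument.
- a summation factor: yes — fits the structure here.


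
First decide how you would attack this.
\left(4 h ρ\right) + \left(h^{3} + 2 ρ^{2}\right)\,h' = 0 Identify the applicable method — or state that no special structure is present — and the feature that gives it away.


Technique: the exact-equation method — checking ∂/∂h of 4 h ρ against ∂/∂ρ of h^{3} + 2 ρ^{2}: they match — the equation is exact as it stands.


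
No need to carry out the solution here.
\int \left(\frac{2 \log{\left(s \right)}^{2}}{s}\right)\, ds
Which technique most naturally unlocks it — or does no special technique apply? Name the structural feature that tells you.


Method: u-substitution — collected, the integrand has one factor that is, up to a constant, the derivative of an inner expression the rest depends on — substitute for that inner expression.


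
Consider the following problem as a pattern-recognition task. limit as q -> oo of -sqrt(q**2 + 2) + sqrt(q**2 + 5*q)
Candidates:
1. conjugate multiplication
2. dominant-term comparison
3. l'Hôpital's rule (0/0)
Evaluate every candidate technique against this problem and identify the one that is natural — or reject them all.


Technique: conjugate multiplication — an infinity-minus-infinity difference with a surviving radical — multiply by the conjugate to cancel the divergence.
- conjugate multiplication: applicable, and directly so.
- dominant-term comparison — no dominant-degree comparison decides it.
- l'Hôpital's rule (0/0): the expression is a difference driving to ∞ − ∞, not a 0/0 quotient — there is no ratio for the rule to differentiate.


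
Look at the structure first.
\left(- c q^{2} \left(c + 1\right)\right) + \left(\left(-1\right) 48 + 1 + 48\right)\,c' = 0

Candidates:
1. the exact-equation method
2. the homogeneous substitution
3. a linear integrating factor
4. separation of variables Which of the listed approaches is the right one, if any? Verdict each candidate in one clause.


Diagnosis: separation of variables — all dependence on the two variables factors apart, the defining separable shape. Rearranged, this also fits the Bernoulli template directly; separation reads the product structure as given.
- the exact-equation method: no potential function has this form as its differential, as written.
- the homogeneous substitution: rescaling both variables together changes the slope, so no ratio substitution collapses it.
- a linear integrating factor — the unknown enters nonlinearly (through a power, a denominator, or a transcendental function), which the linear integrating-factor recipe cannot absorb as-is — any repair would come from a preliminary substitution, not the factor.
- separation of variables: yes, a natural case for it.


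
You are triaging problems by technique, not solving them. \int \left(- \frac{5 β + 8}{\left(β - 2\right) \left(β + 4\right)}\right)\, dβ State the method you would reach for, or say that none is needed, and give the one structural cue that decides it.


Diagnosis: partial fractions — a proper rational integrand whose denominator splits into simpler factors — decompose into partial fractions first.


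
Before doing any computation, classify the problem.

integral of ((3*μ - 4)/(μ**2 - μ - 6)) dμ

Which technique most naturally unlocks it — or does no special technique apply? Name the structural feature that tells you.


Technique: partial fractions — once μ**2 - μ - 6 is factored, each root contributes a simple-fraction term; integrate them one at a time.


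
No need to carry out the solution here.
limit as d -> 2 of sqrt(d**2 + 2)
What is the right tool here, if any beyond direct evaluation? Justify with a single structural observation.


Verdict: no special technique — nothing blocks direct substitution at 2: plug in and finish.


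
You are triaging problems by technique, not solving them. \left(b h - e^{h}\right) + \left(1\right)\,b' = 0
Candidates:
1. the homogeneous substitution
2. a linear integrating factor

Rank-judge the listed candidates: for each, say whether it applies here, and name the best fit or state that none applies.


Method: a linear integrating factor — the unknown enters only to the first power against a nonzero forcing term — the integrating-factor template applies directly.
- the homogeneous substitution: rescaling both variables together changes the slope, so no ratio substitution collapses it.
- a linear integrating factor — applies; the problem has the shape this method handles.


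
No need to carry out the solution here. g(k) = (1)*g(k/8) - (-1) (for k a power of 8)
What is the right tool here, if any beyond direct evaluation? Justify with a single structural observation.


Diagnosis: the master substitution — treat m = log base 8 of k as the new clock: one recursion step advances m by one while k scales by 8.


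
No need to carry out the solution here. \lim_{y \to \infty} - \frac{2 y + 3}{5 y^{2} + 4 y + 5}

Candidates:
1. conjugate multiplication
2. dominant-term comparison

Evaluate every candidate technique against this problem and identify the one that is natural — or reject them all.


Best approach: dominant-term comparison — divide by the highest power of y present: lower-order terms vanish and the dominant ratio remains.
- conjugate multiplication: multiplying by a conjugate would not remove any indeterminacy here.
- dominant-term comparison: applies; the problem has the shape this method handles.


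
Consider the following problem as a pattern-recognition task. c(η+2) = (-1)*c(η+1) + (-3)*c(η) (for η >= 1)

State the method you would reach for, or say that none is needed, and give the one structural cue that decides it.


Best approach: the characteristic-root method — linear, homogeneous, constant coefficients: solutions of the form r^η exist — find the roots of the characteristic polynomial.
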